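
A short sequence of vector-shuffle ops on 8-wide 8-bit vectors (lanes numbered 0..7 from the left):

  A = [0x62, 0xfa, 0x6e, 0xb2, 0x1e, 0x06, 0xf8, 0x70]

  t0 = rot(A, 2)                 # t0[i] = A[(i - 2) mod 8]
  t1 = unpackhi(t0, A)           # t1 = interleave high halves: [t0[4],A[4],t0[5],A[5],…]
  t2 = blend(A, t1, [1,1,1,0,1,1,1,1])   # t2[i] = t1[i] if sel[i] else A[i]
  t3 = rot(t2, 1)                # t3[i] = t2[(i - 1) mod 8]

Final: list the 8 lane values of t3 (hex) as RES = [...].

RES = [ 0x70  0x6e  0x1e  0xb2  0xb2  0x1e  0xf8  0x06 ]

t0 = [0xf8, 0x70, 0x62, 0xfa, 0x6e, 0xb2, 0x1e, 0x06]
t1 = [0x6e, 0x1e, 0xb2, 0x06, 0x1e, 0xf8, 0x06, 0x70]
t2 = [0x6e, 0x1e, 0xb2, 0xb2, 0x1e, 0xf8, 0x06, 0x70]
t3 = [0x70, 0x6e, 0x1e, 0xb2, 0xb2, 0x1e, 0xf8, 0x06]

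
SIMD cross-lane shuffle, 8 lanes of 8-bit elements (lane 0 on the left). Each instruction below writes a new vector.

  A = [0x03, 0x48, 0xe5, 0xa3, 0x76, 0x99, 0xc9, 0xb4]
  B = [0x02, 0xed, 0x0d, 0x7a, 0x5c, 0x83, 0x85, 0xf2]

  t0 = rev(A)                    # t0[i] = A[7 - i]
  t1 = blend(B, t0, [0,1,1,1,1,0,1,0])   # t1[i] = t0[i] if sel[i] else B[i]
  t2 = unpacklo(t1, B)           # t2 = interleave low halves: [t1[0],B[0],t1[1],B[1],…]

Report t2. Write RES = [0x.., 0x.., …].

  t0: b4 c9 99 76 a3 e5 48 03
  t1: 02 c9 99 76 a3 83 48 f2
  t2: 02 02 c9 ed 99 0d 76 7a

RES = [0x02, 0x02, 0xc9, 0xed, 0x99, 0x0d, 0x76, 0x7a]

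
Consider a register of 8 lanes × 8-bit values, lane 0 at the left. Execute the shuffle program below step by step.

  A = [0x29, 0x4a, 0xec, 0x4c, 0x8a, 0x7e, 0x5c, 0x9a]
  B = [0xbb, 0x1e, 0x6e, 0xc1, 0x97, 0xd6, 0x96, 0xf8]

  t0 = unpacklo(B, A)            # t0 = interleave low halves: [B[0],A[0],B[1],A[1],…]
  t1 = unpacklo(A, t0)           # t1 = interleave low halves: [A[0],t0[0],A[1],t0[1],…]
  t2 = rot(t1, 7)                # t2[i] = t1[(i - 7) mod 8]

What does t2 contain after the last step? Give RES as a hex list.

→ t0 |bb|29|1e|4a|6e|ec|c1|4c|
→ t1 |29|bb|4a|29|ec|1e|4c|4a|
→ t2 |bb|4a|29|ec|1e|4c|4a|29|

RES = [ 0xbb  0x4a  0x29  0xec  0x1e  0x4c  0x4a  0x29 ]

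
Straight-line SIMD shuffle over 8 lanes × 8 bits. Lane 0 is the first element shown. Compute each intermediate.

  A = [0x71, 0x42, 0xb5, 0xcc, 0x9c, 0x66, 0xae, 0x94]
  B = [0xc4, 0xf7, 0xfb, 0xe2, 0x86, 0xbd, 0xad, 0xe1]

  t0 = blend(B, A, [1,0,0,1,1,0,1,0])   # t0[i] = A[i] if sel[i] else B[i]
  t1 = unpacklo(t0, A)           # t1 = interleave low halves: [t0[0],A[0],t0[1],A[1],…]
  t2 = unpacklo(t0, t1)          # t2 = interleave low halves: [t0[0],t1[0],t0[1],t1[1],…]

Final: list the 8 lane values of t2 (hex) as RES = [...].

RES = [ 0x71  0x71  0xf7  0x71  0xfb  0xf7  0xcc  0x42 ]

t0 = [0x71, 0xf7, 0xfb, 0xcc, 0x9c, 0xbd, 0xae, 0xe1]
t1 = [0x71, 0x71, 0xf7, 0x42, 0xfb, 0xb5, 0xcc, 0xcc]
t2 = [0x71, 0x71, 0xf7, 0x71, 0xfb, 0xf7, 0xcc, 0x42]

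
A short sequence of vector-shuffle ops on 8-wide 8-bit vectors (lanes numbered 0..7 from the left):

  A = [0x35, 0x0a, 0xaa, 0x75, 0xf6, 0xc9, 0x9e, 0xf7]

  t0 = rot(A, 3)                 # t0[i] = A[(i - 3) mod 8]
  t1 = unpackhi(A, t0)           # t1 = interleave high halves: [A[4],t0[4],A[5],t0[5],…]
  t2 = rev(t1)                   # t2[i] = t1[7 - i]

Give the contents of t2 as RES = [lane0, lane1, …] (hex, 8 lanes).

RES = [0xf6, 0xf7, 0x75, 0x9e, 0xaa, 0xc9, 0x0a, 0xf6]

t0 = [0xc9, 0x9e, 0xf7, 0x35, 0x0a, 0xaa, 0x75, 0xf6]
t1 = [0xf6, 0x0a, 0xc9, 0xaa, 0x9e, 0x75, 0xf7, 0xf6]
t2 = [0xf6, 0xf7, 0x75, 0x9e, 0xaa, 0xc9, 0x0a, 0xf6]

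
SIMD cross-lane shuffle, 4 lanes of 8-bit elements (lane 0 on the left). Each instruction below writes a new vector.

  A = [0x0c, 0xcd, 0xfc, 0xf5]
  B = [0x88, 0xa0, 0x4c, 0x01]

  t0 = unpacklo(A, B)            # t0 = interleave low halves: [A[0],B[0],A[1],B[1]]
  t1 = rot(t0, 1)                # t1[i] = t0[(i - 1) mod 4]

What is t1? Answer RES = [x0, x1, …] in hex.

  t0: 0c 88 cd a0
  t1: a0 0c 88 cd

RES = [0xa0, 0x0c, 0x88, 0xcd]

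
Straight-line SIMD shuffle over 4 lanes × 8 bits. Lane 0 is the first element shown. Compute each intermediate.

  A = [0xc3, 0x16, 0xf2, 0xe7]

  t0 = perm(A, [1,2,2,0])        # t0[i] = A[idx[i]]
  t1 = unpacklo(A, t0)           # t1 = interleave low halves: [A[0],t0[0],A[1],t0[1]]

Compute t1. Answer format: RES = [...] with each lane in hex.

RES = [0xc3, 0x16, 0x16, 0xf2]

  t0: 16 f2 f2 c3
  t1: c3 16 16 f2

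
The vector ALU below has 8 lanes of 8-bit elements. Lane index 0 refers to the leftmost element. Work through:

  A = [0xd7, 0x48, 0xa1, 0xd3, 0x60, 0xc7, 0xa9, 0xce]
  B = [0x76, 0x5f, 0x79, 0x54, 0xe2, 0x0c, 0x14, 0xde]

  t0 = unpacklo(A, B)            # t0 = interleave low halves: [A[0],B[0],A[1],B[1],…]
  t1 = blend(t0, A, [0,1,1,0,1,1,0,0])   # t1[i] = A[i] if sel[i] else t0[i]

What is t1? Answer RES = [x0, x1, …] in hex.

RES = [ 0xd7  0x48  0xa1  0x5f  0x60  0xc7  0xd3  0x54 ]

  t0: d7 76 48 5f a1 79 d3 54
  t1: d7 48 a1 5f 60 c7 d3 54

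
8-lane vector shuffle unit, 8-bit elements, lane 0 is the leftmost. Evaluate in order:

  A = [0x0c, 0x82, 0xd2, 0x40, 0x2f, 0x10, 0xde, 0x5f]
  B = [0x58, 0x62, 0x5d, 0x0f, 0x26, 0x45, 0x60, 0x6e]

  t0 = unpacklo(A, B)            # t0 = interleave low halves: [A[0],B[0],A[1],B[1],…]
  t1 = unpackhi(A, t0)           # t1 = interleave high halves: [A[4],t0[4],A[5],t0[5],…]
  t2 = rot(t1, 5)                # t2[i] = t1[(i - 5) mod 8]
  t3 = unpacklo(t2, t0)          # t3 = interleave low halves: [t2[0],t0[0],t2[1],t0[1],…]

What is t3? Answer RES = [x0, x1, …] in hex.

→ t0 |0c|58|82|62|d2|5d|40|0f|
→ t1 |2f|d2|10|5d|de|40|5f|0f|
→ t2 |5d|de|40|5f|0f|2f|d2|10|
→ t3 |5d|0c|de|58|40|82|5f|62|

RES = [0x5d, 0x0c, 0xde, 0x58, 0x40, 0x82, 0x5f, 0x62]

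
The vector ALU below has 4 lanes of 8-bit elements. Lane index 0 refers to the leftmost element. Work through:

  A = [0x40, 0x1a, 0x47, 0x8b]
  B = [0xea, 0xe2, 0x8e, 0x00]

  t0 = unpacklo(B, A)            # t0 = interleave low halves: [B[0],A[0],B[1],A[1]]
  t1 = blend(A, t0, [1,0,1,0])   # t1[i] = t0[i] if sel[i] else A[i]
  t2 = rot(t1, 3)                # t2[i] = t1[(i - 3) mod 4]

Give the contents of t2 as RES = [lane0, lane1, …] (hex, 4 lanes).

t0 = [0xea, 0x40, 0xe2, 0x1a]
t1 = [0xea, 0x1a, 0xe2, 0x8b]
t2 = [0x1a, 0xe2, 0x8b, 0xea]

RES = [0x1a, 0xe2, 0x8b, 0xea]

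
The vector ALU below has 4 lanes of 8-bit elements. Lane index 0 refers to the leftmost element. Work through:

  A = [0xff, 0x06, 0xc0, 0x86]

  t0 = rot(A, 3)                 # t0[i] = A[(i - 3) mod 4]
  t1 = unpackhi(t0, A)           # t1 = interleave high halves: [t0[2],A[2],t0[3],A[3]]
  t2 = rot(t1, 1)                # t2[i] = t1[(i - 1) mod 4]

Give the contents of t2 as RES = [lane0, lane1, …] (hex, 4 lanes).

  t0: 06 c0 86 ff
  t1: 86 c0 ff 86
  t2: 86 86 c0 ff

RES = [0x86, 0x86, 0xc0, 0xff]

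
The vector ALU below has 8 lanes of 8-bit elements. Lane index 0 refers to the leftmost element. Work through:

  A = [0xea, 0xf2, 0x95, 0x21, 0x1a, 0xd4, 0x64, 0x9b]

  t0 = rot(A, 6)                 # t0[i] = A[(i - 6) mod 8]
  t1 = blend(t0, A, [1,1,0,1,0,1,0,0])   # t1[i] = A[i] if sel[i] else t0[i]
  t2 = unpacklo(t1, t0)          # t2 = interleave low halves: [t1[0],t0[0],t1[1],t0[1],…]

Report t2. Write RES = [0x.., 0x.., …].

RES = [0xea, 0x95, 0xf2, 0x21, 0x1a, 0x1a, 0x21, 0xd4]

t0 = [0x95, 0x21, 0x1a, 0xd4, 0x64, 0x9b, 0xea, 0xf2]
t1 = [0xea, 0xf2, 0x1a, 0x21, 0x64, 0xd4, 0xea, 0xf2]
t2 = [0xea, 0x95, 0xf2, 0x21, 0x1a, 0x1a, 0x21, 0xd4]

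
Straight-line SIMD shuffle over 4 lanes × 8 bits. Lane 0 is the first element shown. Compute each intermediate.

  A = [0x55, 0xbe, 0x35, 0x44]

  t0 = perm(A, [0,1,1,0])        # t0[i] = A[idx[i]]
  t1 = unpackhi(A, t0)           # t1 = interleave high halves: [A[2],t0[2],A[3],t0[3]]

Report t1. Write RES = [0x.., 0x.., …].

  t0: 55 be be 55
  t1: 35 be 44 55

RES = [ 0x35  0xbe  0x44  0x55 ]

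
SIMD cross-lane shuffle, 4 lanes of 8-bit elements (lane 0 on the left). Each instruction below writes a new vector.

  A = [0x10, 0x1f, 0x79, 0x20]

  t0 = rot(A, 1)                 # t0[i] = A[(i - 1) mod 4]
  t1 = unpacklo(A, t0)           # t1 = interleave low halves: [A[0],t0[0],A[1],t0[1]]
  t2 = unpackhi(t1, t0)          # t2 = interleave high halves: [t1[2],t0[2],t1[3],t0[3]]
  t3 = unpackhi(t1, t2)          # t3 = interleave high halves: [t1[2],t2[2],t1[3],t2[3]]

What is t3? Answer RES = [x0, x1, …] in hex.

→ t0 |20|10|1f|79|
→ t1 |10|20|1f|10|
→ t2 |1f|1f|10|79|
→ t3 |1f|10|10|79|

RES = [ 0x1f  0x10  0x10  0x79 ]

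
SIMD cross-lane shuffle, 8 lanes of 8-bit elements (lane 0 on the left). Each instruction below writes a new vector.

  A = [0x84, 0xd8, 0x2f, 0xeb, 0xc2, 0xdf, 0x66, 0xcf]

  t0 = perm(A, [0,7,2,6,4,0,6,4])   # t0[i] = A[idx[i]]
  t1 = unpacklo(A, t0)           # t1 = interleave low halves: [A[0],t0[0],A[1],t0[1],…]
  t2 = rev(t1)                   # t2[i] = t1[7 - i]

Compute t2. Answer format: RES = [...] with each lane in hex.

t0 = [0x84, 0xcf, 0x2f, 0x66, 0xc2, 0x84, 0x66, 0xc2]
t1 = [0x84, 0x84, 0xd8, 0xcf, 0x2f, 0x2f, 0xeb, 0x66]
t2 = [0x66, 0xeb, 0x2f, 0x2f, 0xcf, 0xd8, 0x84, 0x84]

RES = [ 0x66  0xeb  0x2f  0x2f  0xcf  0xd8  0x84  0x84 ]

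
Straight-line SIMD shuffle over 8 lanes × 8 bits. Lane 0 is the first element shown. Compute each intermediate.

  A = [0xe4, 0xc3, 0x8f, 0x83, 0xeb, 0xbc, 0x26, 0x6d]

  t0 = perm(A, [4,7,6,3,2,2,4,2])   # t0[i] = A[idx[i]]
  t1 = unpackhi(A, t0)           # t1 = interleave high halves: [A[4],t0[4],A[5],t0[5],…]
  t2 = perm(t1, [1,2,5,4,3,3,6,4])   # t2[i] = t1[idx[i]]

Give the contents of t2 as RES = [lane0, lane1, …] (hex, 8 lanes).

RES = [ 0x8f  0xbc  0xeb  0x26  0x8f  0x8f  0x6d  0x26 ]

  t0: eb 6d 26 83 8f 8f eb 8f
  t1: eb 8f bc 8f 26 eb 6d 8f
  t2: 8f bc eb 26 8f 8f 6d 26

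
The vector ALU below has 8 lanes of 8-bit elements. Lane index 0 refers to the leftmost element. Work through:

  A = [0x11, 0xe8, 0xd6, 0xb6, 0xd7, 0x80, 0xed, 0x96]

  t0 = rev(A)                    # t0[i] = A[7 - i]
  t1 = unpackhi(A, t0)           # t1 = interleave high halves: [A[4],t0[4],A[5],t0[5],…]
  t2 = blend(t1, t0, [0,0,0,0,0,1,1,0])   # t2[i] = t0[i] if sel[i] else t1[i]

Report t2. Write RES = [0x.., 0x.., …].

  t0: 96 ed 80 d7 b6 d6 e8 11
  t1: d7 b6 80 d6 ed e8 96 11
  t2: d7 b6 80 d6 ed d6 e8 11

RES = [0xd7, 0xb6, 0x80, 0xd6, 0xed, 0xd6, 0xe8, 0x11]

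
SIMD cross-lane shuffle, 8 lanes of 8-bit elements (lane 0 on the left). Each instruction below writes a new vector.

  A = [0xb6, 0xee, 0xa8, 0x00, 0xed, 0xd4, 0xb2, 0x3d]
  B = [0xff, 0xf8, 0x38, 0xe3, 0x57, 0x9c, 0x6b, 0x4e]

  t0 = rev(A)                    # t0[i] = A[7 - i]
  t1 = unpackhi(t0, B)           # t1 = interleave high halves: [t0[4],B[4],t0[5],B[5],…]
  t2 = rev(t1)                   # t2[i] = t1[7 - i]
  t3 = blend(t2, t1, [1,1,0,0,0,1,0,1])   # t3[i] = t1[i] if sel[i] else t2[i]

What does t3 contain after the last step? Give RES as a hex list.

RES = [ 0x00  0x57  0x6b  0xee  0x9c  0x6b  0x57  0x4e ]

  t0: 3d b2 d4 ed 00 a8 ee b6
  t1: 00 57 a8 9c ee 6b b6 4e
  t2: 4e b6 6b ee 9c a8 57 00
  t3: 00 57 6b ee 9c 6b 57 4e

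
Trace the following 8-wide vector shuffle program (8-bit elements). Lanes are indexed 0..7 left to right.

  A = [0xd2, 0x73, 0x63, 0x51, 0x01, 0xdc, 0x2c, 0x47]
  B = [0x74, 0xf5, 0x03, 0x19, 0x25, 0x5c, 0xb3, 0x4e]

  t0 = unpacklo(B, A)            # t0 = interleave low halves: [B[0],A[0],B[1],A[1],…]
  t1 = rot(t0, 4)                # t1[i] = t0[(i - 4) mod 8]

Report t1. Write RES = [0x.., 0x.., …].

t0 = [0x74, 0xd2, 0xf5, 0x73, 0x03, 0x63, 0x19, 0x51]
t1 = [0x03, 0x63, 0x19, 0x51, 0x74, 0xd2, 0xf5, 0x73]

RES = [0x03, 0x63, 0x19, 0x51, 0x74, 0xd2, 0xf5, 0x73]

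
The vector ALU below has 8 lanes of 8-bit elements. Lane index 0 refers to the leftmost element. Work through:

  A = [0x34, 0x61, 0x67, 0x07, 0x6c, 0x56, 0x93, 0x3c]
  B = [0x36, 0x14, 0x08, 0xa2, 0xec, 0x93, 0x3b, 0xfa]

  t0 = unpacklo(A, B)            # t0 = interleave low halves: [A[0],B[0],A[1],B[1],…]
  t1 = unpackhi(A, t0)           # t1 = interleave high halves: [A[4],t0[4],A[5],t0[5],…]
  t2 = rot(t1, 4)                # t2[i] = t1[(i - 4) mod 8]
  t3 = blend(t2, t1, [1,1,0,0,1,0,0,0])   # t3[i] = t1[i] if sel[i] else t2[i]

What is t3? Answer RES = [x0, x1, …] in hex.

RES = [0x6c, 0x67, 0x3c, 0xa2, 0x93, 0x67, 0x56, 0x08]

  t0: 34 36 61 14 67 08 07 a2
  t1: 6c 67 56 08 93 07 3c a2
  t2: 93 07 3c a2 6c 67 56 08
  t3: 6c 67 3c a2 93 67 56 08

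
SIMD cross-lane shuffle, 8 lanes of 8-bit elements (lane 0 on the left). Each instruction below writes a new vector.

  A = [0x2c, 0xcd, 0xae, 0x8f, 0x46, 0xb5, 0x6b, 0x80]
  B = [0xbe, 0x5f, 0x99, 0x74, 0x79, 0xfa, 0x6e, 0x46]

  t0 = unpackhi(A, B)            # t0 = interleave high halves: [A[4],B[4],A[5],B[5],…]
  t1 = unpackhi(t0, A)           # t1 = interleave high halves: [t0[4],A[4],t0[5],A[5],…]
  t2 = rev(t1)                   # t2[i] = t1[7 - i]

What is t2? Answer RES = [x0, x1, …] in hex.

t0 = [0x46, 0x79, 0xb5, 0xfa, 0x6b, 0x6e, 0x80, 0x46]
t1 = [0x6b, 0x46, 0x6e, 0xb5, 0x80, 0x6b, 0x46, 0x80]
t2 = [0x80, 0x46, 0x6b, 0x80, 0xb5, 0x6e, 0x46, 0x6b]

RES = [0x80, 0x46, 0x6b, 0x80, 0xb5, 0x6e, 0x46, 0x6b]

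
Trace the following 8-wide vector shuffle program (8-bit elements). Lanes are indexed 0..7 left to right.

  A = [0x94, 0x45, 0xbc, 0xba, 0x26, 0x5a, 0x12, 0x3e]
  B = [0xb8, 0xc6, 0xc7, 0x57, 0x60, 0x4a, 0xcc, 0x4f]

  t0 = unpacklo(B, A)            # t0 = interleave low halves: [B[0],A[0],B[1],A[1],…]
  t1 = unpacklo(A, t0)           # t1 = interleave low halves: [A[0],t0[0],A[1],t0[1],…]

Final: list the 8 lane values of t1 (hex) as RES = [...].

RES = [ 0x94  0xb8  0x45  0x94  0xbc  0xc6  0xba  0x45 ]

  t0: b8 94 c6 45 c7 bc 57 ba
  t1: 94 b8 45 94 bc c6 ba 45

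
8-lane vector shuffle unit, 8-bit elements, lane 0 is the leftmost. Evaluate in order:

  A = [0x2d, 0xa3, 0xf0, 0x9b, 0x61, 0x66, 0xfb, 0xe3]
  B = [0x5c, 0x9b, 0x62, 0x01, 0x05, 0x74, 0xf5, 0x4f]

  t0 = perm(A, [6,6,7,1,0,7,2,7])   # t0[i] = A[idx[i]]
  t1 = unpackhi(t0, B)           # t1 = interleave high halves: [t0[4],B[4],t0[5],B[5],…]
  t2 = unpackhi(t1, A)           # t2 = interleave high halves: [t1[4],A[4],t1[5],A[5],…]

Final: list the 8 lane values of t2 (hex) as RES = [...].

RES = [0xf0, 0x61, 0xf5, 0x66, 0xe3, 0xfb, 0x4f, 0xe3]

  t0: fb fb e3 a3 2d e3 f0 e3
  t1: 2d 05 e3 74 f0 f5 e3 4f
  t2: f0 61 f5 66 e3 fb 4f e3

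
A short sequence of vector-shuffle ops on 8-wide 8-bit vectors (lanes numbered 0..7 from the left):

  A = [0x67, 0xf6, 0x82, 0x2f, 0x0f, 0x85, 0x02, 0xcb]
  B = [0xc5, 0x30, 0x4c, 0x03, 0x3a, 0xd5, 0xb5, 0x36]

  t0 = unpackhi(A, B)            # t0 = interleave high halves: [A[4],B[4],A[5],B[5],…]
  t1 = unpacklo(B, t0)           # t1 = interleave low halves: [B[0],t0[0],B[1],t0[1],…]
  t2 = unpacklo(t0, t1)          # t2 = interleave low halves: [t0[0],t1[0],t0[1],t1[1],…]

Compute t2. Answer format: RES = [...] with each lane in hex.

RES = [ 0x0f  0xc5  0x3a  0x0f  0x85  0x30  0xd5  0x3a ]

→ t0 |0f|3a|85|d5|02|b5|cb|36|
→ t1 |c5|0f|30|3a|4c|85|03|d5|
→ t2 |0f|c5|3a|0f|85|30|d5|3a|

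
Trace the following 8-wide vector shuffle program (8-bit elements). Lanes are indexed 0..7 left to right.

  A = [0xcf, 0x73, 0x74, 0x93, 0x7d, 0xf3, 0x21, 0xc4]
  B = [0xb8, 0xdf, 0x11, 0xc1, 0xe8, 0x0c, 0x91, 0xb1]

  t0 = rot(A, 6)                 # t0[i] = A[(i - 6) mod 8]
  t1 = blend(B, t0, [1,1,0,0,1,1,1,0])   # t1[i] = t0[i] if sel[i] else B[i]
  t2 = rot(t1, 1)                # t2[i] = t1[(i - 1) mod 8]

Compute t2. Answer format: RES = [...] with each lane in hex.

→ t0 |74|93|7d|f3|21|c4|cf|73|
→ t1 |74|93|11|c1|21|c4|cf|b1|
→ t2 |b1|74|93|11|c1|21|c4|cf|

RES = [ 0xb1  0x74  0x93  0x11  0xc1  0x21  0xc4  0xcf ]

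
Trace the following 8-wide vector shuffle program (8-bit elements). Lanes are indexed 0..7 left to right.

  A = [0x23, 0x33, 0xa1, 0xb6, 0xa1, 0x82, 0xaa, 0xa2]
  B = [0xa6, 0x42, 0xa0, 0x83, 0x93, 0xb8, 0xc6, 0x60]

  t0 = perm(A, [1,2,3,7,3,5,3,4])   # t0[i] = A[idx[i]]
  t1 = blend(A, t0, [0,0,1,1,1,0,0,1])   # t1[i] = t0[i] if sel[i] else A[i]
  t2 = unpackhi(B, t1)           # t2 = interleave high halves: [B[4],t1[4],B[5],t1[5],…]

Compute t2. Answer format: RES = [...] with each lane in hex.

t0 = [0x33, 0xa1, 0xb6, 0xa2, 0xb6, 0x82, 0xb6, 0xa1]
t1 = [0x23, 0x33, 0xb6, 0xa2, 0xb6, 0x82, 0xaa, 0xa1]
t2 = [0x93, 0xb6, 0xb8, 0x82, 0xc6, 0xaa, 0x60, 0xa1]

RES = [0x93, 0xb6, 0xb8, 0x82, 0xc6, 0xaa, 0x60, 0xa1]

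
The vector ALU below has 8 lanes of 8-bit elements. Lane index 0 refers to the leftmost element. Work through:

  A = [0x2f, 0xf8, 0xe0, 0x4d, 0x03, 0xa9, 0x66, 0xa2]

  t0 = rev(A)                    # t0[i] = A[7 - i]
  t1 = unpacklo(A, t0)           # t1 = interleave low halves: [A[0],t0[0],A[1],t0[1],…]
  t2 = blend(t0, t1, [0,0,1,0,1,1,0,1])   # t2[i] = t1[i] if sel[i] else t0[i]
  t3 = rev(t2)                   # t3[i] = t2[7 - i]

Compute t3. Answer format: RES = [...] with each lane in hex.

  t0: a2 66 a9 03 4d e0 f8 2f
  t1: 2f a2 f8 66 e0 a9 4d 03
  t2: a2 66 f8 03 e0 a9 f8 03
  t3: 03 f8 a9 e0 03 f8 66 a2

RES = [ 0x03  0xf8  0xa9  0xe0  0x03  0xf8  0x66  0xa2 ]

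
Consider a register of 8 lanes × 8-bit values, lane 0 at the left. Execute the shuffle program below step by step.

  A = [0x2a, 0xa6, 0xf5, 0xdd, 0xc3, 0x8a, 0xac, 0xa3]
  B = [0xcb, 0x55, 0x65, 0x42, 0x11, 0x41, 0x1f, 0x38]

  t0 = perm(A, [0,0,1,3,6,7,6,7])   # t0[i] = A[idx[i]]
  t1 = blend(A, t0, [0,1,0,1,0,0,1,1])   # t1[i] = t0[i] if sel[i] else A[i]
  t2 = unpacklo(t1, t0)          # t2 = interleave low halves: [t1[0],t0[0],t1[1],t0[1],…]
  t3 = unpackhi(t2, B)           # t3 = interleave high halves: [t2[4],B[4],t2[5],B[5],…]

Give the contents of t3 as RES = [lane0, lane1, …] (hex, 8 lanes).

RES = [ 0xf5  0x11  0xa6  0x41  0xdd  0x1f  0xdd  0x38 ]

t0 = [0x2a, 0x2a, 0xa6, 0xdd, 0xac, 0xa3, 0xac, 0xa3]
t1 = [0x2a, 0x2a, 0xf5, 0xdd, 0xc3, 0x8a, 0xac, 0xa3]
t2 = [0x2a, 0x2a, 0x2a, 0x2a, 0xf5, 0xa6, 0xdd, 0xdd]
t3 = [0xf5, 0x11, 0xa6, 0x41, 0xdd, 0x1f, 0xdd, 0x38]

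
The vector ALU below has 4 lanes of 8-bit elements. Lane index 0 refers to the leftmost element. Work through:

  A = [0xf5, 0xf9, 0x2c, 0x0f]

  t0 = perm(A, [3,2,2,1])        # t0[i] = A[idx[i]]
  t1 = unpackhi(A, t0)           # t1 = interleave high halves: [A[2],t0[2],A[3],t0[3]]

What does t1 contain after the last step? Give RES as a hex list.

t0 = [0x0f, 0x2c, 0x2c, 0xf9]
t1 = [0x2c, 0x2c, 0x0f, 0xf9]

RES = [0x2c, 0x2c, 0x0f, 0xf9]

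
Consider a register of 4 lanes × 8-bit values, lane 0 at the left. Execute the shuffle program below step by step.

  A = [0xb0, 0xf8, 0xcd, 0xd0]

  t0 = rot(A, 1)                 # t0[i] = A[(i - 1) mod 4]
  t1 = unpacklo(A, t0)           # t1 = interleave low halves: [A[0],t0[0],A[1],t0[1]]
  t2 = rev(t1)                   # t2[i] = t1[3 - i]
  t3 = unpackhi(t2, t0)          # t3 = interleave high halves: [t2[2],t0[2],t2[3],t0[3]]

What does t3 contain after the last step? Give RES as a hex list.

  t0: d0 b0 f8 cd
  t1: b0 d0 f8 b0
  t2: b0 f8 d0 b0
  t3: d0 f8 b0 cd

RES = [ 0xd0  0xf8  0xb0  0xcd ]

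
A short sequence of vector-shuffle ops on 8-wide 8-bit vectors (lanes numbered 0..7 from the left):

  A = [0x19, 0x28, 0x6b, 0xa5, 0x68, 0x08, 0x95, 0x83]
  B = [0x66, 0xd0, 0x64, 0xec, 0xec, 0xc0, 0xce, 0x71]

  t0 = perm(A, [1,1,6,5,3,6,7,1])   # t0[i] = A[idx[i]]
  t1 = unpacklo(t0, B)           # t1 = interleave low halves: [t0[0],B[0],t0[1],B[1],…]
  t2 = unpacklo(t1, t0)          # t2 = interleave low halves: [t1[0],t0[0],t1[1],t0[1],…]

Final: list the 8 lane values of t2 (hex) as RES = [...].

RES = [ 0x28  0x28  0x66  0x28  0x28  0x95  0xd0  0x08 ]

→ t0 |28|28|95|08|a5|95|83|28|
→ t1 |28|66|28|d0|95|64|08|ec|
→ t2 |28|28|66|28|28|95|d0|08|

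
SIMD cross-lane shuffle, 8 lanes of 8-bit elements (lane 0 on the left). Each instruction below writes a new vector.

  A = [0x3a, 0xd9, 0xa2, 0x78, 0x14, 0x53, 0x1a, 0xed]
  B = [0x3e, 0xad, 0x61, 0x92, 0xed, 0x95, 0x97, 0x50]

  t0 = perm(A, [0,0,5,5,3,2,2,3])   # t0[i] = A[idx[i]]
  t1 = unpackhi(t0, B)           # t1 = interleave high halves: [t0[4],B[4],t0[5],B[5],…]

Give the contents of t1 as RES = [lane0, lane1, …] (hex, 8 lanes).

RES = [ 0x78  0xed  0xa2  0x95  0xa2  0x97  0x78  0x50 ]

  t0: 3a 3a 53 53 78 a2 a2 78
  t1: 78 ed a2 95 a2 97 78 50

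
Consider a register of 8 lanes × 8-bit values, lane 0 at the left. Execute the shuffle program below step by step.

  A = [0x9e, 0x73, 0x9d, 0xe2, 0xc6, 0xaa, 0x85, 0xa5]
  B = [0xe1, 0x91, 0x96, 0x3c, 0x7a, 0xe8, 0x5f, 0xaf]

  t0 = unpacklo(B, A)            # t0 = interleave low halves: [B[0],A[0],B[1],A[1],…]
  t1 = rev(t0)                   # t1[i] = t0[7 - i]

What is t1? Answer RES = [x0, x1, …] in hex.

→ t0 |e1|9e|91|73|96|9d|3c|e2|
→ t1 |e2|3c|9d|96|73|91|9e|e1|

RES = [ 0xe2  0x3c  0x9d  0x96  0x73  0x91  0x9e  0xe1 ]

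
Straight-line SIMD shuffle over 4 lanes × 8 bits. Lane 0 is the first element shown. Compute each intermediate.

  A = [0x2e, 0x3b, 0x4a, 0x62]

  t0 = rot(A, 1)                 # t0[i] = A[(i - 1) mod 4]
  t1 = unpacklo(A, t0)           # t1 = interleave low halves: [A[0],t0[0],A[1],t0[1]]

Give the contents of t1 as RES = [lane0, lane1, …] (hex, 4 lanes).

  t0: 62 2e 3b 4a
  t1: 2e 62 3b 2e

RES = [0x2e, 0x62, 0x3b, 0x2e]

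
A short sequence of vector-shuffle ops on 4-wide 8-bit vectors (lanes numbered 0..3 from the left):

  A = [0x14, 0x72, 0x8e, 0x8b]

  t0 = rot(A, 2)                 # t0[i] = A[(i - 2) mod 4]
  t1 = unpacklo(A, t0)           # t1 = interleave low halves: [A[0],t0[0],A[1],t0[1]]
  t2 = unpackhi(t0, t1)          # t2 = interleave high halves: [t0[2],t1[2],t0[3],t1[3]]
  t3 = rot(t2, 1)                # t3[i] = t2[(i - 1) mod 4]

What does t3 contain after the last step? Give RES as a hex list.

RES = [0x8b, 0x14, 0x72, 0x72]

→ t0 |8e|8b|14|72|
→ t1 |14|8e|72|8b|
→ t2 |14|72|72|8b|
→ t3 |8b|14|72|72|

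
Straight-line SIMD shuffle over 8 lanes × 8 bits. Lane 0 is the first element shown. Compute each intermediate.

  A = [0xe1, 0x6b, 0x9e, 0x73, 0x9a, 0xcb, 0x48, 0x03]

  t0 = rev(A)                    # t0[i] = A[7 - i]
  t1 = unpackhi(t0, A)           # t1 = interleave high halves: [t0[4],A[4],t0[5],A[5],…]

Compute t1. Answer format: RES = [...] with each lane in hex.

RES = [ 0x73  0x9a  0x9e  0xcb  0x6b  0x48  0xe1  0x03 ]

  t0: 03 48 cb 9a 73 9e 6b e1
  t1: 73 9a 9e cb 6b 48 e1 03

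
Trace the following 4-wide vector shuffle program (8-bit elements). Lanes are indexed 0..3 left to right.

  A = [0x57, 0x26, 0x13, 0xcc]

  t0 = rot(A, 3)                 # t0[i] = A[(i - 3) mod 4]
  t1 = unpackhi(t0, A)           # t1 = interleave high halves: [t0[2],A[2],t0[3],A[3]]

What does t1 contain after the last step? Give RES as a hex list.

RES = [0xcc, 0x13, 0x57, 0xcc]

  t0: 26 13 cc 57
  t1: cc 13 57 cc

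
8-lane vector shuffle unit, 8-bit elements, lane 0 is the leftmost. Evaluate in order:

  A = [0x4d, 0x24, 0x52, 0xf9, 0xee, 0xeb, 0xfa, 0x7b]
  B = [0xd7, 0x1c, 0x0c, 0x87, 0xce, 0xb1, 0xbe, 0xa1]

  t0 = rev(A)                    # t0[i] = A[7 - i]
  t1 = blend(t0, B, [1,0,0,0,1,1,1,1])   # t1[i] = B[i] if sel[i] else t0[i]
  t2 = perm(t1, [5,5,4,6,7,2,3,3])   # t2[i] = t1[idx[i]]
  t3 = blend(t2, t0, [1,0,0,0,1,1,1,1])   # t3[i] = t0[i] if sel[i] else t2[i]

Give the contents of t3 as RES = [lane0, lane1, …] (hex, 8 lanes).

t0 = [0x7b, 0xfa, 0xeb, 0xee, 0xf9, 0x52, 0x24, 0x4d]
t1 = [0xd7, 0xfa, 0xeb, 0xee, 0xce, 0xb1, 0xbe, 0xa1]
t2 = [0xb1, 0xb1, 0xce, 0xbe, 0xa1, 0xeb, 0xee, 0xee]
t3 = [0x7b, 0xb1, 0xce, 0xbe, 0xf9, 0x52, 0x24, 0x4d]

RES = [0x7b, 0xb1, 0xce, 0xbe, 0xf9, 0x52, 0x24, 0x4d]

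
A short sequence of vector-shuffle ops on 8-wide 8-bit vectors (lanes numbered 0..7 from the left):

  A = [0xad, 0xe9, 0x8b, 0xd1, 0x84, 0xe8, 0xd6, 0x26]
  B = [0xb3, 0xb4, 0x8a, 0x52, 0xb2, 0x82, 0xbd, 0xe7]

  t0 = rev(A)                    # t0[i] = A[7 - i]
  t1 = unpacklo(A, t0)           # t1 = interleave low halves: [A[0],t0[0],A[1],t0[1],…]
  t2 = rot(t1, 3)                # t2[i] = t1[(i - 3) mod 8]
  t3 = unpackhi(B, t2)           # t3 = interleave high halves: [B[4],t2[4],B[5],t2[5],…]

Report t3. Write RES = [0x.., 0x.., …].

RES = [ 0xb2  0x26  0x82  0xe9  0xbd  0xd6  0xe7  0x8b ]

t0 = [0x26, 0xd6, 0xe8, 0x84, 0xd1, 0x8b, 0xe9, 0xad]
t1 = [0xad, 0x26, 0xe9, 0xd6, 0x8b, 0xe8, 0xd1, 0x84]
t2 = [0xe8, 0xd1, 0x84, 0xad, 0x26, 0xe9, 0xd6, 0x8b]
t3 = [0xb2, 0x26, 0x82, 0xe9, 0xbd, 0xd6, 0xe7, 0x8b]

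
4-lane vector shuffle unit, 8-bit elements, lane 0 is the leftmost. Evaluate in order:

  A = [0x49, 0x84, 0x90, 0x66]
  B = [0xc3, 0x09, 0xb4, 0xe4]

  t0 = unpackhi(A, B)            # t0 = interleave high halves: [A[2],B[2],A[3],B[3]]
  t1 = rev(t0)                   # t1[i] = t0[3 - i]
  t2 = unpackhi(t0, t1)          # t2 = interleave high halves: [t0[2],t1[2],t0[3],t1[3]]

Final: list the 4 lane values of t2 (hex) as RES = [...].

  t0: 90 b4 66 e4
  t1: e4 66 b4 90
  t2: 66 b4 e4 90

RES = [0x66, 0xb4, 0xe4, 0x90]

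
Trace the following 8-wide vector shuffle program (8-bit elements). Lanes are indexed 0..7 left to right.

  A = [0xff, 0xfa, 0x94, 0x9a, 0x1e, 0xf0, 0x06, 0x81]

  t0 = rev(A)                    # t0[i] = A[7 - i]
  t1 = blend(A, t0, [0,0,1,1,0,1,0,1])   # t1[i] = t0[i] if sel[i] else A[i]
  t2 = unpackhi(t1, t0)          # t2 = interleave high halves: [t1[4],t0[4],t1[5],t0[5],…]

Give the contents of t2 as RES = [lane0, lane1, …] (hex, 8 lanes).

RES = [0x1e, 0x9a, 0x94, 0x94, 0x06, 0xfa, 0xff, 0xff]

  t0: 81 06 f0 1e 9a 94 fa ff
  t1: ff fa f0 1e 1e 94 06 ff
  t2: 1e 9a 94 94 06 fa ff ff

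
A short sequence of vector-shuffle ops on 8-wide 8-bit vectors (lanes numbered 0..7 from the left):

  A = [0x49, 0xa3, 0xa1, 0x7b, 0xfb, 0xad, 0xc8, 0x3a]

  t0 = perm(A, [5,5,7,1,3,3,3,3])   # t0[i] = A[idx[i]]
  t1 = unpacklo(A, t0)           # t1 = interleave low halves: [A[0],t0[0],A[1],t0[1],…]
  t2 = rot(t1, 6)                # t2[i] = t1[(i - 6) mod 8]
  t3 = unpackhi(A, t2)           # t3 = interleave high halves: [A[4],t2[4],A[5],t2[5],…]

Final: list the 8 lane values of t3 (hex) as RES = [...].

RES = [ 0xfb  0x7b  0xad  0xa3  0xc8  0x49  0x3a  0xad ]

t0 = [0xad, 0xad, 0x3a, 0xa3, 0x7b, 0x7b, 0x7b, 0x7b]
t1 = [0x49, 0xad, 0xa3, 0xad, 0xa1, 0x3a, 0x7b, 0xa3]
t2 = [0xa3, 0xad, 0xa1, 0x3a, 0x7b, 0xa3, 0x49, 0xad]
t3 = [0xfb, 0x7b, 0xad, 0xa3, 0xc8, 0x49, 0x3a, 0xad]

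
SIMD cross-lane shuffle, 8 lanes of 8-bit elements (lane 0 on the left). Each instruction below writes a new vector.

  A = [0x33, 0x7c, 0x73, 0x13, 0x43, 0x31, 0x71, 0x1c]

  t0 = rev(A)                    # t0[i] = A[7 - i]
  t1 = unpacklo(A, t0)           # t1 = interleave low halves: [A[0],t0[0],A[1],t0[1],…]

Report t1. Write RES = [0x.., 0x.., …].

RES = [ 0x33  0x1c  0x7c  0x71  0x73  0x31  0x13  0x43 ]

→ t0 |1c|71|31|43|13|73|7c|33|
→ t1 |33|1c|7c|71|73|31|13|43|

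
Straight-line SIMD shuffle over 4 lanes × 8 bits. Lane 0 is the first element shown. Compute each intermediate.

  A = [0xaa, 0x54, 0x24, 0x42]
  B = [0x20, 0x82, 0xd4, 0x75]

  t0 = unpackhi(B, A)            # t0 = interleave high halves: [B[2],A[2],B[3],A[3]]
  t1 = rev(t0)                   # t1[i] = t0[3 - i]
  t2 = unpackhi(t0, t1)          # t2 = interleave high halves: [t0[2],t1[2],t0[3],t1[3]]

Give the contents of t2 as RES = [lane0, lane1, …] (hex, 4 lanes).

RES = [0x75, 0x24, 0x42, 0xd4]

→ t0 |d4|24|75|42|
→ t1 |42|75|24|d4|
→ t2 |75|24|42|d4|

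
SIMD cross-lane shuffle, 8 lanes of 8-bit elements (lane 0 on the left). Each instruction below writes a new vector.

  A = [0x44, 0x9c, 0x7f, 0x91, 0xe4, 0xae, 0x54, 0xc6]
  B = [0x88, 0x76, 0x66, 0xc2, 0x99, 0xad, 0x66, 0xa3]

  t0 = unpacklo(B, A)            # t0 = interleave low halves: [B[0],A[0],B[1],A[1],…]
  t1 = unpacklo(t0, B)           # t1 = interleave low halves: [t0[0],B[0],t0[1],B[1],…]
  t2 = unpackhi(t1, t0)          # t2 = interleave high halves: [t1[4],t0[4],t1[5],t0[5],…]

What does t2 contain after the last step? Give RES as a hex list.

  t0: 88 44 76 9c 66 7f c2 91
  t1: 88 88 44 76 76 66 9c c2
  t2: 76 66 66 7f 9c c2 c2 91

RES = [0x76, 0x66, 0x66, 0x7f, 0x9c, 0xc2, 0xc2, 0x91]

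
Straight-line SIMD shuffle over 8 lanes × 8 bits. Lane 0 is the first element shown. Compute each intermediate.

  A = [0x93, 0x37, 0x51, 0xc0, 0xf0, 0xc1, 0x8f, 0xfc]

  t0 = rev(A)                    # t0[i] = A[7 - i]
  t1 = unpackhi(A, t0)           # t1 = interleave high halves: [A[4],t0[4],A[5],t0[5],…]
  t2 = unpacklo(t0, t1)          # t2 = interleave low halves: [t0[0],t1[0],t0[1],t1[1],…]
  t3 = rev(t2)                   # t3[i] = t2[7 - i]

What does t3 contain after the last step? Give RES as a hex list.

RES = [0x51, 0xf0, 0xc1, 0xc1, 0xc0, 0x8f, 0xf0, 0xfc]

t0 = [0xfc, 0x8f, 0xc1, 0xf0, 0xc0, 0x51, 0x37, 0x93]
t1 = [0xf0, 0xc0, 0xc1, 0x51, 0x8f, 0x37, 0xfc, 0x93]
t2 = [0xfc, 0xf0, 0x8f, 0xc0, 0xc1, 0xc1, 0xf0, 0x51]
t3 = [0x51, 0xf0, 0xc1, 0xc1, 0xc0, 0x8f, 0xf0, 0xfc]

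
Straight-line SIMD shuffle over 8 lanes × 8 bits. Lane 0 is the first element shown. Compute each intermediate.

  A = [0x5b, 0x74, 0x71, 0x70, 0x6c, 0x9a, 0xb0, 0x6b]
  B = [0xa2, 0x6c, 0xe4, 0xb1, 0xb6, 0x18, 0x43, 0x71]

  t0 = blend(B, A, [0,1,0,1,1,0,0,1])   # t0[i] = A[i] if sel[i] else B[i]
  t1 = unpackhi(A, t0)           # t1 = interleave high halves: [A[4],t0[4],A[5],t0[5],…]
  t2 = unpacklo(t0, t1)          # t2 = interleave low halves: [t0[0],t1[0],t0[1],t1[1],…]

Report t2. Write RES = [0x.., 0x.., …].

  t0: a2 74 e4 70 6c 18 43 6b
  t1: 6c 6c 9a 18 b0 43 6b 6b
  t2: a2 6c 74 6c e4 9a 70 18

RES = [0xa2, 0x6c, 0x74, 0x6c, 0xe4, 0x9a, 0x70, 0x18]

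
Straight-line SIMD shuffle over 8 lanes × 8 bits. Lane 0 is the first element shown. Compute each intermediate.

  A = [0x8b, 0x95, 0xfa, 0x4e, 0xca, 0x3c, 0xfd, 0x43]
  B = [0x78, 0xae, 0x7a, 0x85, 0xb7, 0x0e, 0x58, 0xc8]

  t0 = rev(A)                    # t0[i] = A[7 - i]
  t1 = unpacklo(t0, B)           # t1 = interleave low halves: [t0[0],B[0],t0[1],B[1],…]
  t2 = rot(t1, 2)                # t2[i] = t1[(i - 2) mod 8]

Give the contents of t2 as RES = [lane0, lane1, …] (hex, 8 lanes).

t0 = [0x43, 0xfd, 0x3c, 0xca, 0x4e, 0xfa, 0x95, 0x8b]
t1 = [0x43, 0x78, 0xfd, 0xae, 0x3c, 0x7a, 0xca, 0x85]
t2 = [0xca, 0x85, 0x43, 0x78, 0xfd, 0xae, 0x3c, 0x7a]

RES = [ 0xca  0x85  0x43  0x78  0xfd  0xae  0x3c  0x7a ]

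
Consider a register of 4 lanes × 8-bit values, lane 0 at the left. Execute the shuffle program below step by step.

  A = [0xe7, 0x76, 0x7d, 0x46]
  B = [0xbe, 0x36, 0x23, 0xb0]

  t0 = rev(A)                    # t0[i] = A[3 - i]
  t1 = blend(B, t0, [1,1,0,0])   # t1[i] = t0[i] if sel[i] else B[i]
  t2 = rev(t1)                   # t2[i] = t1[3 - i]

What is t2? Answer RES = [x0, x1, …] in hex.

  t0: 46 7d 76 e7
  t1: 46 7d 23 b0
  t2: b0 23 7d 46

RES = [0xb0, 0x23, 0x7d, 0x46]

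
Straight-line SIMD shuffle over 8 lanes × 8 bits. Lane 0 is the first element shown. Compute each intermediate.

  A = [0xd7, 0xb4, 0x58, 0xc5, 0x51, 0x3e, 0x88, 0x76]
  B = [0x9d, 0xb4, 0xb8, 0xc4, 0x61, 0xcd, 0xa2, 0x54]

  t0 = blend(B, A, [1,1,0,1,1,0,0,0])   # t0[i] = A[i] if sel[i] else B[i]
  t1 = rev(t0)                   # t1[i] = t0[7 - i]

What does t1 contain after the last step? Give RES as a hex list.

t0 = [0xd7, 0xb4, 0xb8, 0xc5, 0x51, 0xcd, 0xa2, 0x54]
t1 = [0x54, 0xa2, 0xcd, 0x51, 0xc5, 0xb8, 0xb4, 0xd7]

RES = [ 0x54  0xa2  0xcd  0x51  0xc5  0xb8  0xb4  0xd7 ]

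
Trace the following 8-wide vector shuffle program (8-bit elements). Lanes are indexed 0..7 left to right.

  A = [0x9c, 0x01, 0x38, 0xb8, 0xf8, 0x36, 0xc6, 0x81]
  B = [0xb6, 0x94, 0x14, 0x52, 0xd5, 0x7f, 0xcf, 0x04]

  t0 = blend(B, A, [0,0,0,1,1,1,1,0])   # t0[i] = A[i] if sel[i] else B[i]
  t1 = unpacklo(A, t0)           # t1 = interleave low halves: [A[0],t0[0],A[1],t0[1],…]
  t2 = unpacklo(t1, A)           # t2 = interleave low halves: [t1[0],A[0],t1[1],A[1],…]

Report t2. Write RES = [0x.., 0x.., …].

→ t0 |b6|94|14|b8|f8|36|c6|04|
→ t1 |9c|b6|01|94|38|14|b8|b8|
→ t2 |9c|9c|b6|01|01|38|94|b8|

RES = [ 0x9c  0x9c  0xb6  0x01  0x01  0x38  0x94  0xb8 ]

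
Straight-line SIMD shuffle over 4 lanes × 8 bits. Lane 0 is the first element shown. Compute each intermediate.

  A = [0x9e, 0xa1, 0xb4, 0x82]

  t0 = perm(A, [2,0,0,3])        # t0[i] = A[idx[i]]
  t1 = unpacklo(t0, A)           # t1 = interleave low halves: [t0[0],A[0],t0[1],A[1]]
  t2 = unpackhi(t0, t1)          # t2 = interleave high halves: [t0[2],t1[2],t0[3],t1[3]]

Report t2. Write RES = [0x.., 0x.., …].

t0 = [0xb4, 0x9e, 0x9e, 0x82]
t1 = [0xb4, 0x9e, 0x9e, 0xa1]
t2 = [0x9e, 0x9e, 0x82, 0xa1]

RES = [0x9e, 0x9e, 0x82, 0xa1]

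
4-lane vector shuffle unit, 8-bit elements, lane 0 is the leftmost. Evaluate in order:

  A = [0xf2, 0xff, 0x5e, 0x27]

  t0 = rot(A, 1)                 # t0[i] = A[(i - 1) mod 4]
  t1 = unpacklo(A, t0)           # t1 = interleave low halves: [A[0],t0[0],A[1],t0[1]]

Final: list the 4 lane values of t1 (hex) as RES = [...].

t0 = [0x27, 0xf2, 0xff, 0x5e]
t1 = [0xf2, 0x27, 0xff, 0xf2]

RES = [ 0xf2  0x27  0xff  0xf2 ]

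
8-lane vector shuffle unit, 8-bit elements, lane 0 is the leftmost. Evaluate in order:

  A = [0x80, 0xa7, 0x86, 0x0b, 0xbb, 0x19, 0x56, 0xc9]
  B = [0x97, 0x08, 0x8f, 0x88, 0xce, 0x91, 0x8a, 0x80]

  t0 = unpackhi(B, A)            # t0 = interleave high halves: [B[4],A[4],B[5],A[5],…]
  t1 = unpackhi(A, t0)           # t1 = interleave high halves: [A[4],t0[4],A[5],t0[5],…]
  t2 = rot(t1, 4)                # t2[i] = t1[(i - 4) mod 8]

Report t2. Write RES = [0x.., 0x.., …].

RES = [ 0x56  0x80  0xc9  0xc9  0xbb  0x8a  0x19  0x56 ]

t0 = [0xce, 0xbb, 0x91, 0x19, 0x8a, 0x56, 0x80, 0xc9]
t1 = [0xbb, 0x8a, 0x19, 0x56, 0x56, 0x80, 0xc9, 0xc9]
t2 = [0x56, 0x80, 0xc9, 0xc9, 0xbb, 0x8a, 0x19, 0x56]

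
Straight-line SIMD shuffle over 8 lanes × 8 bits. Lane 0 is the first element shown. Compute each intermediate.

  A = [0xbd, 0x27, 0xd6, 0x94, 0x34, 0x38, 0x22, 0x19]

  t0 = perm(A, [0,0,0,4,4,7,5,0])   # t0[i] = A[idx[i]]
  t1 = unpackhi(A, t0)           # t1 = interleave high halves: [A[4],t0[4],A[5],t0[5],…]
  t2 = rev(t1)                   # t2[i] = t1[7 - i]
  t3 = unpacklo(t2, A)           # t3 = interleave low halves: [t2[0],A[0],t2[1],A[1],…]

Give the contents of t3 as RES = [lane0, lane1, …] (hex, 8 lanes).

  t0: bd bd bd 34 34 19 38 bd
  t1: 34 34 38 19 22 38 19 bd
  t2: bd 19 38 22 19 38 34 34
  t3: bd bd 19 27 38 d6 22 94

RES = [0xbd, 0xbd, 0x19, 0x27, 0x38, 0xd6, 0x22, 0x94]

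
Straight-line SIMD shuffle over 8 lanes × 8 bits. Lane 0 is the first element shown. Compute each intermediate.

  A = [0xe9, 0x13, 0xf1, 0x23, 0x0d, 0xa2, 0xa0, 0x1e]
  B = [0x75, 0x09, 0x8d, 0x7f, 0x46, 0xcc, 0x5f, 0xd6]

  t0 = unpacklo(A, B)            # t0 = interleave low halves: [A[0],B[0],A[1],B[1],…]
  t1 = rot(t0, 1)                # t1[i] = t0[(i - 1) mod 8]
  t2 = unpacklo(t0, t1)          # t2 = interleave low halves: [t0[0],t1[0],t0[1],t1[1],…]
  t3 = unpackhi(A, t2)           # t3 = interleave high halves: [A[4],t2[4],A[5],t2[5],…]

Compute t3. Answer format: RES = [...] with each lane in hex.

RES = [ 0x0d  0x13  0xa2  0x75  0xa0  0x09  0x1e  0x13 ]

t0 = [0xe9, 0x75, 0x13, 0x09, 0xf1, 0x8d, 0x23, 0x7f]
t1 = [0x7f, 0xe9, 0x75, 0x13, 0x09, 0xf1, 0x8d, 0x23]
t2 = [0xe9, 0x7f, 0x75, 0xe9, 0x13, 0x75, 0x09, 0x13]
t3 = [0x0d, 0x13, 0xa2, 0x75, 0xa0, 0x09, 0x1e, 0x13]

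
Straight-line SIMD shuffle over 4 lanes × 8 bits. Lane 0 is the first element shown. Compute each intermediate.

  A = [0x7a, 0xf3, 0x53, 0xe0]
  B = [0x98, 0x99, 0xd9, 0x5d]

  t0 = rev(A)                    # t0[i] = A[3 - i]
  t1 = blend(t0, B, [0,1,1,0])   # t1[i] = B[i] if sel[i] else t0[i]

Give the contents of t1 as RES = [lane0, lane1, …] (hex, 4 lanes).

  t0: e0 53 f3 7a
  t1: e0 99 d9 7a

RES = [0xe0, 0x99, 0xd9, 0x7a]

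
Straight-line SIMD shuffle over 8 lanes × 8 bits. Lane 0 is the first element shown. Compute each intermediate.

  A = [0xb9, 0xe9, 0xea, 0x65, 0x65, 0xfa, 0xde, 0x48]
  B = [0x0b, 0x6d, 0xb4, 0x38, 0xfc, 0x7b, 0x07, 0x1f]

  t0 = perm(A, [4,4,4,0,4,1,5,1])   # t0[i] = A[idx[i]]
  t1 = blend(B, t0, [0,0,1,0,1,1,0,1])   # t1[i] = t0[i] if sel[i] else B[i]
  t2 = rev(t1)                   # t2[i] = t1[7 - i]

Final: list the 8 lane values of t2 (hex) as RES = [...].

RES = [0xe9, 0x07, 0xe9, 0x65, 0x38, 0x65, 0x6d, 0x0b]

t0 = [0x65, 0x65, 0x65, 0xb9, 0x65, 0xe9, 0xfa, 0xe9]
t1 = [0x0b, 0x6d, 0x65, 0x38, 0x65, 0xe9, 0x07, 0xe9]
t2 = [0xe9, 0x07, 0xe9, 0x65, 0x38, 0x65, 0x6d, 0x0b]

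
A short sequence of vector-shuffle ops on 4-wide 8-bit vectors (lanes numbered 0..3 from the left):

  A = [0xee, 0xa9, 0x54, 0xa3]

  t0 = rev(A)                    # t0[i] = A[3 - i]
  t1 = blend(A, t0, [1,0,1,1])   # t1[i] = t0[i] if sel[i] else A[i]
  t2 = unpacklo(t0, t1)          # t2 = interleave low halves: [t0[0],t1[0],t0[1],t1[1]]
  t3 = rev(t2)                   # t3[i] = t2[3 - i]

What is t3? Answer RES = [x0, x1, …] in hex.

t0 = [0xa3, 0x54, 0xa9, 0xee]
t1 = [0xa3, 0xa9, 0xa9, 0xee]
t2 = [0xa3, 0xa3, 0x54, 0xa9]
t3 = [0xa9, 0x54, 0xa3, 0xa3]

RES = [0xa9, 0x54, 0xa3, 0xa3]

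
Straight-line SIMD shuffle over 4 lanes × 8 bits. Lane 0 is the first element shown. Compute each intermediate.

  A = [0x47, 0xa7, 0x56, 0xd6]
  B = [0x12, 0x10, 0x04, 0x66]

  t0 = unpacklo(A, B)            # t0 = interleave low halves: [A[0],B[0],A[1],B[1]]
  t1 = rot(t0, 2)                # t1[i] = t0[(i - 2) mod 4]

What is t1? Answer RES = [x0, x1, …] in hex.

  t0: 47 12 a7 10
  t1: a7 10 47 12

RES = [0xa7, 0x10, 0x47, 0x12]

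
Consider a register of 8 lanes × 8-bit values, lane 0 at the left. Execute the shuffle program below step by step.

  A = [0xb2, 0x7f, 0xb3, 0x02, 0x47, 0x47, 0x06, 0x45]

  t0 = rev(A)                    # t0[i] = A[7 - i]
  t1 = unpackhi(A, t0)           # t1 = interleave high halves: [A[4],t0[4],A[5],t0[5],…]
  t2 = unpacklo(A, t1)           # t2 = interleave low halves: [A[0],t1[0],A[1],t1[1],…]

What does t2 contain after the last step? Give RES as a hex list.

  t0: 45 06 47 47 02 b3 7f b2
  t1: 47 02 47 b3 06 7f 45 b2
  t2: b2 47 7f 02 b3 47 02 b3

RES = [ 0xb2  0x47  0x7f  0x02  0xb3  0x47  0x02  0xb3 ]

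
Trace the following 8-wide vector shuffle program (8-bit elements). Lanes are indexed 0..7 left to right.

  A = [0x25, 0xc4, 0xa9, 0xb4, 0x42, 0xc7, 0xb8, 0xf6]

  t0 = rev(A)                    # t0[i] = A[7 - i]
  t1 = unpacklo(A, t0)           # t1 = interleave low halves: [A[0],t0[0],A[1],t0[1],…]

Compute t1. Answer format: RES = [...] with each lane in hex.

→ t0 |f6|b8|c7|42|b4|a9|c4|25|
→ t1 |25|f6|c4|b8|a9|c7|b4|42|

RES = [ 0x25  0xf6  0xc4  0xb8  0xa9  0xc7  0xb4  0x42 ]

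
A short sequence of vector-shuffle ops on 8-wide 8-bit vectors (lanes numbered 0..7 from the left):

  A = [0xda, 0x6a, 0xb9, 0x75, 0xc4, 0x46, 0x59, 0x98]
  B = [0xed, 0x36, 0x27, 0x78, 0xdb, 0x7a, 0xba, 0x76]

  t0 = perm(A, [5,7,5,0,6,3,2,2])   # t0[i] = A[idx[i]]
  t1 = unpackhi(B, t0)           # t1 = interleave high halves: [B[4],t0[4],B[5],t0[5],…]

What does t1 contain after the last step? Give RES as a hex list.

RES = [0xdb, 0x59, 0x7a, 0x75, 0xba, 0xb9, 0x76, 0xb9]

→ t0 |46|98|46|da|59|75|b9|b9|
→ t1 |db|59|7a|75|ba|b9|76|b9|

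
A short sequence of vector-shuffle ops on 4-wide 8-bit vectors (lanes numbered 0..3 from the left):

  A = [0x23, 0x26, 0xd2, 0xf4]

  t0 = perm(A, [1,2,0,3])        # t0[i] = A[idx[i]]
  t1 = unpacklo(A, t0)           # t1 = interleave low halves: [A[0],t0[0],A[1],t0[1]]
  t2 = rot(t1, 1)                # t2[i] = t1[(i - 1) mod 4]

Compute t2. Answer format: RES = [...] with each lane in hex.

→ t0 |26|d2|23|f4|
→ t1 |23|26|26|d2|
→ t2 |d2|23|26|26|

RES = [ 0xd2  0x23  0x26  0x26 ]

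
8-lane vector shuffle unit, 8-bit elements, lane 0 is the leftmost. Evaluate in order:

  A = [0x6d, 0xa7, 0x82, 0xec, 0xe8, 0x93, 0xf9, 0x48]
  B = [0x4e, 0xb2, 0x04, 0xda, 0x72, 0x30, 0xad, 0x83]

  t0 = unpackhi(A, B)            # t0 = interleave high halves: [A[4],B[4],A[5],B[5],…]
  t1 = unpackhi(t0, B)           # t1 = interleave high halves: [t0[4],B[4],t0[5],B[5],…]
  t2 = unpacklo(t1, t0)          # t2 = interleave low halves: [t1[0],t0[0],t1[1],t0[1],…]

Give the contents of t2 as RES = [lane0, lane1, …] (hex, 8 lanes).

t0 = [0xe8, 0x72, 0x93, 0x30, 0xf9, 0xad, 0x48, 0x83]
t1 = [0xf9, 0x72, 0xad, 0x30, 0x48, 0xad, 0x83, 0x83]
t2 = [0xf9, 0xe8, 0x72, 0x72, 0xad, 0x93, 0x30, 0x30]

RES = [ 0xf9  0xe8  0x72  0x72  0xad  0x93  0x30  0x30 ]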